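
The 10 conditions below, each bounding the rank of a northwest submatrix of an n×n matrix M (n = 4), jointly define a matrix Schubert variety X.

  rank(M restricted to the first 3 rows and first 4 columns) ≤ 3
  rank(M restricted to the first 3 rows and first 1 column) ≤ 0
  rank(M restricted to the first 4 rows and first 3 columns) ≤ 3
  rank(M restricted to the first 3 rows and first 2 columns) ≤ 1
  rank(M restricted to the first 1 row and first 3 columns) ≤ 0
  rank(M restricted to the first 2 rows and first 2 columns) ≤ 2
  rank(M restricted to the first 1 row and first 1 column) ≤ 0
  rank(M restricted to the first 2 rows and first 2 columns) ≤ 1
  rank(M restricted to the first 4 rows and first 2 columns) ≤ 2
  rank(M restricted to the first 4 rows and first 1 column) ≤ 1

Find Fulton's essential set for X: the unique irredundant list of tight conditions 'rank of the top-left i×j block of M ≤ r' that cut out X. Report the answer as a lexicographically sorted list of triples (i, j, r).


Recovering R(i,j) via the rank-extension bound from the 10 conditions:

  R[1]: 0 | 0 | 0 | 1
  R[2]: 0 | 1 | 1 | 2
  R[3]: 0 | 1 | 2 | 3
  R[4]: 1 | 2 | 3 | 4

hence w(1..4) = (4, 2, 3, 1).

Fulton essential set (2 of the 5 Rothe cells):

[(1, 3, 0), (3, 1, 0)]


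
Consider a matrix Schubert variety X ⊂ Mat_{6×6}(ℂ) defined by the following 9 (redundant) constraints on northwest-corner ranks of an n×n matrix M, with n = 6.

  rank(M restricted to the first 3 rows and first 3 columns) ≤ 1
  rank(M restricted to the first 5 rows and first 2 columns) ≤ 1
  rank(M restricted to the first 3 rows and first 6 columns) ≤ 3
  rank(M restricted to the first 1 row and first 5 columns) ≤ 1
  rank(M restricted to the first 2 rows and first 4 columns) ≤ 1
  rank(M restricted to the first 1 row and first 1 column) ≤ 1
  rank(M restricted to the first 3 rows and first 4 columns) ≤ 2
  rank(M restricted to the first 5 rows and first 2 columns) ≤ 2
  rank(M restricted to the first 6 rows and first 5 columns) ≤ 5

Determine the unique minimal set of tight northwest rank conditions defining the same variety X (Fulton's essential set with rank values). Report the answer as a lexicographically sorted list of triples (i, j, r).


Recovering R(i,j) via the rank-extension bound from the 9 conditions:

  R[1]: 1  1  1  1  1  1
  R[2]: 1  1  1  1  2  2
  R[3]: 1  1  1  2  3  3
  R[4]: 1  1  2  3  4  4
  R[5]: 1  1  2  3  4  5
  R[6]: 1  2  3  4  5  6

the unique w with this rank table is (1, 5, 4, 3, 6, 2).

3 SE-corners of the 7-cell Rothe diagram give Ess(w):

[(2, 4, 1), (3, 3, 1), (5, 2, 1)]


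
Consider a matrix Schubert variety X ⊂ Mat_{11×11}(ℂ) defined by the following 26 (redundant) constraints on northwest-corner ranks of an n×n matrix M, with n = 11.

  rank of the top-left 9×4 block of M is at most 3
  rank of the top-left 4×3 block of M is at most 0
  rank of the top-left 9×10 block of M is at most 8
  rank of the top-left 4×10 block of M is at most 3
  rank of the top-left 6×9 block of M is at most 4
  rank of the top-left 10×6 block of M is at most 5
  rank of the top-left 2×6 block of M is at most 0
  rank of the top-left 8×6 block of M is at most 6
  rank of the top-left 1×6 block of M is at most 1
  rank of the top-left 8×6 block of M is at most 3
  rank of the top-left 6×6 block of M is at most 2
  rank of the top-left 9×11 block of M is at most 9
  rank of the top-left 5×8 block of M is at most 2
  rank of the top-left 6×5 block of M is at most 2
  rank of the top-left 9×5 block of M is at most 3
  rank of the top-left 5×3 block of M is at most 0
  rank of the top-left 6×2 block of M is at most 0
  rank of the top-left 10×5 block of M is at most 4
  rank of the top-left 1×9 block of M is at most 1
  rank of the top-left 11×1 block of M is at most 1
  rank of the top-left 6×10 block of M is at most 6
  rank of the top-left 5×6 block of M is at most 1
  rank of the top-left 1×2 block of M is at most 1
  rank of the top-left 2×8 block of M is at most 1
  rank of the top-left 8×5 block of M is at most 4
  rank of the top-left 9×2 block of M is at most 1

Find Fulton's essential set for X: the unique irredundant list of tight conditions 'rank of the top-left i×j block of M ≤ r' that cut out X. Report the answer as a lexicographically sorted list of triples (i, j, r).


Rank table r_w(11×11) implied by the 26 constraints:

  row 1: 0 | 0 | 0 | 0 | 0 | 0 | 1 | 1 | 1 | 1 | 1
  row 2: 0 | 0 | 0 | 0 | 0 | 0 | 1 | 1 | 2 | 2 | 2
  row 3: 0 | 0 | 0 | 1 | 1 | 1 | 2 | 2 | 3 | 3 | 3
  row 4: 0 | 0 | 0 | 1 | 1 | 1 | 2 | 2 | 3 | 3 | 4
  row 5: 0 | 0 | 0 | 1 | 1 | 1 | 2 | 2 | 3 | 4 | 5
  row 6: 0 | 0 | 1 | 2 | 2 | 2 | 3 | 3 | 4 | 5 | 6
  row 7: 1 | 1 | 2 | 3 | 3 | 3 | 4 | 4 | 5 | 6 | 7
  row 8: 1 | 1 | 2 | 3 | 3 | 3 | 4 | 5 | 6 | 7 | 8
  row 9: 1 | 1 | 2 | 3 | 3 | 4 | 5 | 6 | 7 | 8 | 9
  row 10: 1 | 2 | 3 | 4 | 4 | 5 | 6 | 7 | 8 | 9 | 10
  row 11: 1 | 2 | 3 | 4 | 5 | 6 | 7 | 8 | 9 | 10 | 11

the unique w with this rank table is (7, 9, 4, 11, 10, 3, 1, 8, 6, 2, 5).

|D(w)|=36, |Ess(w)|=10:

[(2, 6, 0), (2, 8, 1), (4, 10, 3), (5, 3, 0), (5, 6, 1), (5, 8, 2), (6, 2, 0), (8, 6, 3), (9, 2, 1), (9, 5, 3)]


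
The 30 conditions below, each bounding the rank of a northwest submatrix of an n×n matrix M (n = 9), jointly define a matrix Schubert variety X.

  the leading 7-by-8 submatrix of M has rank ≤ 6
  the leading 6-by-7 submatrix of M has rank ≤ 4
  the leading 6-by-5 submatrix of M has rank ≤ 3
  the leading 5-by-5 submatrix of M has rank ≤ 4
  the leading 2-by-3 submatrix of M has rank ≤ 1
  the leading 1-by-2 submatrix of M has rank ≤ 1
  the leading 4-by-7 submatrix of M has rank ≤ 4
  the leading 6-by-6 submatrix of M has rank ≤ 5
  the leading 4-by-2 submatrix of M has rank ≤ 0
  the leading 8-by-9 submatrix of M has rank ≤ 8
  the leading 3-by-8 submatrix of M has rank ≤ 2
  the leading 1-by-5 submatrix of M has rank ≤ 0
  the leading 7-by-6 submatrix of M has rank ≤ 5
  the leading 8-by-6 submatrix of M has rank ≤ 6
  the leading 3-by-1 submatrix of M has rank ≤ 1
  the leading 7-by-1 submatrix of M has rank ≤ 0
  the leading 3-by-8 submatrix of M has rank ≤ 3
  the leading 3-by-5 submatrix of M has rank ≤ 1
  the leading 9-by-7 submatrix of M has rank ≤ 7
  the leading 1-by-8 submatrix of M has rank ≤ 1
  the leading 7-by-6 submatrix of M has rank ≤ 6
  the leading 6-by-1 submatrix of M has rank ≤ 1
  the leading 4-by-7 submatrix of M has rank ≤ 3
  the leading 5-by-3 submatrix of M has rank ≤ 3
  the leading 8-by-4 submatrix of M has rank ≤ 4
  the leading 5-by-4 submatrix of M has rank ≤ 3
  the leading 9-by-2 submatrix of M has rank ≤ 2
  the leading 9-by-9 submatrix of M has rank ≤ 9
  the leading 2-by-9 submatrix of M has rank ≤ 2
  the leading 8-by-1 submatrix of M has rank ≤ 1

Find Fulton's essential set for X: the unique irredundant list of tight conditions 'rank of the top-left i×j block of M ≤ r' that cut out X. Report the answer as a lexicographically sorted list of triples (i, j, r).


Computing R[i][j] = min implied NW-rank bound (n=9, 30 conditions):

  row 1: 0  0  0  0  0  1  1  1  1
  row 2: 0  0  1  1  1  2  2  2  2
  row 3: 0  0  1  1  1  2  2  2  3
  row 4: 0  0  1  2  2  3  3  3  4
  row 5: 0  1  2  3  3  4  4  4  5
  row 6: 0  1  2  3  3  4  4  5  6
  row 7: 0  1  2  3  4  5  5  6  7
  row 8: 1  2  3  4  5  6  6  7  8
  row 9: 1  2  3  4  5  6  7  8  9

hence w(1..9) = (6, 3, 9, 4, 2, 8, 5, 1, 7).

ℓ(w)=20; the 7 essential cells (i,j,r):

[(1, 5, 0), (3, 5, 1), (3, 8, 2), (4, 2, 0), (6, 5, 3), (6, 7, 4), (7, 1, 0)]


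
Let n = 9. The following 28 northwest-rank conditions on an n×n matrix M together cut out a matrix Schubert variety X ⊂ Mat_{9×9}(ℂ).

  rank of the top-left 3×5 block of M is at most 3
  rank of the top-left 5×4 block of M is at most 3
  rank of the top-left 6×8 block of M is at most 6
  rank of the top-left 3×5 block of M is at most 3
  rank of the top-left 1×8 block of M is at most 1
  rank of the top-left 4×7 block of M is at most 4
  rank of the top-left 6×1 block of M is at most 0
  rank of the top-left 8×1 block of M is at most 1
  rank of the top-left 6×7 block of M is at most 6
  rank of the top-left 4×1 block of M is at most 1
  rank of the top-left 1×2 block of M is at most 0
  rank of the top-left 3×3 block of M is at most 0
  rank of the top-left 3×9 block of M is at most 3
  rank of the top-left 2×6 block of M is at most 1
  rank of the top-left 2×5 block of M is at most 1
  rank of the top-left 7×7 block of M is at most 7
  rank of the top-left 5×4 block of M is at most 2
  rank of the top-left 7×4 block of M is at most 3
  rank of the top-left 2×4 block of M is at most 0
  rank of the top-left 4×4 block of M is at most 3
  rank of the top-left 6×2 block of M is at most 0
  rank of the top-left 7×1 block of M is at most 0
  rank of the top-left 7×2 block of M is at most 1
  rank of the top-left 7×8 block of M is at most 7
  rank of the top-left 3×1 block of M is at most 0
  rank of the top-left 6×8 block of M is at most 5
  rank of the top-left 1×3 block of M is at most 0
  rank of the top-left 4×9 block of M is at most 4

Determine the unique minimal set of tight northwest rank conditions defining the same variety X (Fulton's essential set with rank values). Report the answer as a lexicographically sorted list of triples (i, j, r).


Reconstructing r_w from the 28 given conditions:

  0 0 0 0 1 1 1 1 1
  0 0 0 0 1 1 2 2 2
  0 0 0 1 2 2 3 3 3
  0 0 1 2 3 3 4 4 4
  0 0 1 2 3 4 5 5 5
  0 0 1 2 3 4 5 5 6
  0 1 2 3 4 5 6 6 7
  1 2 3 4 5 6 7 7 8
  1 2 3 4 5 6 7 8 9

reading off 1-entries of Δ²R: w = (5, 7, 4, 3, 6, 9, 2, 1, 8).

ℓ(w)=20; the 6 essential cells (i,j,r):

[(2, 4, 0), (2, 6, 1), (3, 3, 0), (6, 2, 0), (6, 8, 5), (7, 1, 0)]


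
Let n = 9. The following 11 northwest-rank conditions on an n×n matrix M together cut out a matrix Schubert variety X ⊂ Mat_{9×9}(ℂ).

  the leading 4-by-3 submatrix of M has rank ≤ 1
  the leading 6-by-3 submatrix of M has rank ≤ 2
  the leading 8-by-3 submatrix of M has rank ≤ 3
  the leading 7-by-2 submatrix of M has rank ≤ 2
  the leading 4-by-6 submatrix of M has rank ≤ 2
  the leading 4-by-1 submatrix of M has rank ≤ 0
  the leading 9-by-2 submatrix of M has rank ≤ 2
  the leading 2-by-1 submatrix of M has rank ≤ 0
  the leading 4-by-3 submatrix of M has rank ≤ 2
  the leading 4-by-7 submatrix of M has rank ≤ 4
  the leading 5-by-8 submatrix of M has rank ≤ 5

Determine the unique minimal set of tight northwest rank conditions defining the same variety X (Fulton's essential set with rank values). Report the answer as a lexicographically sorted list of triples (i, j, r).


Rank table r_w(9×9) implied by the 11 constraints:

  row 1: 0 | 1 | 1 | 1 | 1 | 1 | 1 | 1 | 1
  row 2: 0 | 1 | 1 | 2 | 2 | 2 | 2 | 2 | 2
  row 3: 0 | 1 | 1 | 2 | 2 | 2 | 3 | 3 | 3
  row 4: 0 | 1 | 1 | 2 | 2 | 2 | 3 | 4 | 4
  row 5: 1 | 2 | 2 | 3 | 3 | 3 | 4 | 5 | 5
  row 6: 1 | 2 | 2 | 3 | 4 | 4 | 5 | 6 | 6
  row 7: 1 | 2 | 3 | 4 | 5 | 5 | 6 | 7 | 7
  row 8: 1 | 2 | 3 | 4 | 5 | 6 | 7 | 8 | 8
  row 9: 1 | 2 | 3 | 4 | 5 | 6 | 7 | 8 | 9

second differences of R give the permutation w = (2, 4, 7, 8, 1, 5, 3, 6, 9).

|D(w)|=12, |Ess(w)|=4:

[(4, 1, 0), (4, 3, 1), (4, 6, 2), (6, 3, 2)]


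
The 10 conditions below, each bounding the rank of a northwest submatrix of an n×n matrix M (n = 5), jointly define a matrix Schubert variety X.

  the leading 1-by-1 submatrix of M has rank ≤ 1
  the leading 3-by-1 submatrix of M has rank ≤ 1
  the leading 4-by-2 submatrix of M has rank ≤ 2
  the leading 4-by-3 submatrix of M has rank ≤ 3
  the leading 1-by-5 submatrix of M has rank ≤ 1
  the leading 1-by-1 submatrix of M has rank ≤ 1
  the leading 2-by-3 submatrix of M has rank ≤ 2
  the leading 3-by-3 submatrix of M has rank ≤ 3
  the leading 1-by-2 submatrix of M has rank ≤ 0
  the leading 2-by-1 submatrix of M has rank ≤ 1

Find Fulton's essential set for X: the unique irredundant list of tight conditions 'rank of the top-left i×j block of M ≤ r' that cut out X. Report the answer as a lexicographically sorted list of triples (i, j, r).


Reconstructing r_w from the 10 given conditions:

  R[1]: 0 | 0 | 1 | 1 | 1
  R[2]: 1 | 1 | 2 | 2 | 2
  R[3]: 1 | 2 | 3 | 3 | 3
  R[4]: 1 | 2 | 3 | 4 | 4
  R[5]: 1 | 2 | 3 | 4 | 5

so w = (3, 1, 2, 4, 5).

Rothe diagram D(w) (2 cells), 1 SE-corner (essential condition):

[(1, 2, 0)]


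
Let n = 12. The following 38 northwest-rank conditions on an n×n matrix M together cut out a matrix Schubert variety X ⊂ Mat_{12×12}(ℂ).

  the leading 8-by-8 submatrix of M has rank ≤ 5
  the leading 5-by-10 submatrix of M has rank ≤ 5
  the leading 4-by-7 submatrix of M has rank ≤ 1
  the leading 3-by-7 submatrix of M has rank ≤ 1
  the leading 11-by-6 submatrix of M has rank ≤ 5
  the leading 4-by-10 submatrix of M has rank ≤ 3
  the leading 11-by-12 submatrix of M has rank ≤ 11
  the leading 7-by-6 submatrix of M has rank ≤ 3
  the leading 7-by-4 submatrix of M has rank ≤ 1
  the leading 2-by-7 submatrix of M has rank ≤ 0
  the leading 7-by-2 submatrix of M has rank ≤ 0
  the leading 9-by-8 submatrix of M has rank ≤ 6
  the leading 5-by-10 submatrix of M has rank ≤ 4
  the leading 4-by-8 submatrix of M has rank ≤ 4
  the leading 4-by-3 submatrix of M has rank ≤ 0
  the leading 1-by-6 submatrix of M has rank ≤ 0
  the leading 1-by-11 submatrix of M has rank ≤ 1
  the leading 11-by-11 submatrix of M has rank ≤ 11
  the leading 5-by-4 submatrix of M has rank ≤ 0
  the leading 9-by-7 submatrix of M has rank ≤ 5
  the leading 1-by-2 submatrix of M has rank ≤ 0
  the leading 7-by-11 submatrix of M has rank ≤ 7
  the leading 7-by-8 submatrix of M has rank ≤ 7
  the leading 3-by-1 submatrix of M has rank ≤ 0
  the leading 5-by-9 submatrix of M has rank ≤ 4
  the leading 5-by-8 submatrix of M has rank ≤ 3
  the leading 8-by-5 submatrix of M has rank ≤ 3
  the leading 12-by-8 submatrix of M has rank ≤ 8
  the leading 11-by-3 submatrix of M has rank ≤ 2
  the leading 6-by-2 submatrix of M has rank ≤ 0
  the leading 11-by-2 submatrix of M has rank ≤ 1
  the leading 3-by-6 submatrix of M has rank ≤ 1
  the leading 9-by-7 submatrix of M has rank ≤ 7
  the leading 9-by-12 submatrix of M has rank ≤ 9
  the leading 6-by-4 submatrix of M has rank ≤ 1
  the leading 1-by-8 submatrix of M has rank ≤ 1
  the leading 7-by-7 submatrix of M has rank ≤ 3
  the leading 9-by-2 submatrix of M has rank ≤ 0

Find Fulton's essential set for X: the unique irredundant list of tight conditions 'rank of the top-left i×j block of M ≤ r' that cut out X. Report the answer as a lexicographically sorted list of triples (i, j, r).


Computing R[i][j] = min implied NW-rank bound (n=12, 38 conditions):

  i=1: 0 0 0 0 0 0 0 1 1 1 1 1
  i=2: 0 0 0 0 0 0 0 1 2 2 2 2
  i=3: 0 0 0 0 1 1 1 2 3 3 3 3
  i=4: 0 0 0 0 1 1 1 2 3 3 4 4
  i=5: 0 0 0 0 1 2 2 3 4 4 5 5
  i=6: 0 0 1 1 2 3 3 4 5 5 6 6
  i=7: 0 0 1 1 2 3 3 4 5 6 7 7
  i=8: 0 0 1 2 3 4 4 5 6 7 8 8
  i=9: 0 0 1 2 3 4 5 6 7 8 9 9
  i=10: 1 1 2 3 4 5 6 7 8 9 10 10
  i=11: 1 1 2 3 4 5 6 7 8 9 10 11
  i=12: 1 2 3 4 5 6 7 8 9 10 11 12

hence w(1..12) = (8, 9, 5, 11, 6, 3, 10, 4, 7, 1, 12, 2).

|D(w)|=40, |Ess(w)|=8:

[(2, 7, 0), (4, 7, 1), (4, 10, 3), (5, 4, 0), (7, 4, 1), (7, 7, 3), (9, 2, 0), (11, 2, 1)]


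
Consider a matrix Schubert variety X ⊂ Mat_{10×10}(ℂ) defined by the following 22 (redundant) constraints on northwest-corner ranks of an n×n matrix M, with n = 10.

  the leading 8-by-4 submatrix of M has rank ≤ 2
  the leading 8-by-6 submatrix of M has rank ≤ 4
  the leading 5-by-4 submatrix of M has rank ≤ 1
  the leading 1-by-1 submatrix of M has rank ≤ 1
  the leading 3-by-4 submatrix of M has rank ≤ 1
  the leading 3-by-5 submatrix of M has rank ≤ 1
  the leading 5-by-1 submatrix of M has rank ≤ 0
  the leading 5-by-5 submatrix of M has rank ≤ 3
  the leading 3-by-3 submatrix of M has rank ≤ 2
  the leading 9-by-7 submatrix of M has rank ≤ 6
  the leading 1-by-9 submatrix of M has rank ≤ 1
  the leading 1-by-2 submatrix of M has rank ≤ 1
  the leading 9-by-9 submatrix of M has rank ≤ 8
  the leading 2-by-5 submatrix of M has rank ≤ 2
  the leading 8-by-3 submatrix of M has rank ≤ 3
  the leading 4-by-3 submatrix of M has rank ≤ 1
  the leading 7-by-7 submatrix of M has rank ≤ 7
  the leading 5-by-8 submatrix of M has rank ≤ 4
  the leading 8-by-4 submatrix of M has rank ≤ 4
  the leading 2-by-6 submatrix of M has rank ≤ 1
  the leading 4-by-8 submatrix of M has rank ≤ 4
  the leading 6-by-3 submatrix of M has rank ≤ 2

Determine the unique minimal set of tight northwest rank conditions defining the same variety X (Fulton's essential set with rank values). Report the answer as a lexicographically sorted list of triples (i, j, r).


Propagating the 22 rank bounds to every northwest block:

  i=1: 0, 1, 1, 1, 1, 1, 1, 1, 1, 1
  i=2: 0, 1, 1, 1, 1, 1, 2, 2, 2, 2
  i=3: 0, 1, 1, 1, 1, 2, 3, 3, 3, 3
  i=4: 0, 1, 1, 1, 2, 3, 4, 4, 4, 4
  i=5: 0, 1, 1, 1, 2, 3, 4, 4, 5, 5
  i=6: 1, 2, 2, 2, 3, 4, 5, 5, 6, 6
  i=7: 1, 2, 2, 2, 3, 4, 5, 6, 7, 7
  i=8: 1, 2, 2, 2, 3, 4, 5, 6, 7, 8
  i=9: 1, 2, 3, 3, 4, 5, 6, 7, 8, 9
  i=10: 1, 2, 3, 4, 5, 6, 7, 8, 9, 10

the unique w with this rank table is (2, 7, 6, 5, 9, 1, 8, 10, 3, 4).

6 SE-corners of the 21-cell Rothe diagram give Ess(w):

[(2, 6, 1), (3, 5, 1), (5, 1, 0), (5, 4, 1), (5, 8, 4), (8, 4, 2)]


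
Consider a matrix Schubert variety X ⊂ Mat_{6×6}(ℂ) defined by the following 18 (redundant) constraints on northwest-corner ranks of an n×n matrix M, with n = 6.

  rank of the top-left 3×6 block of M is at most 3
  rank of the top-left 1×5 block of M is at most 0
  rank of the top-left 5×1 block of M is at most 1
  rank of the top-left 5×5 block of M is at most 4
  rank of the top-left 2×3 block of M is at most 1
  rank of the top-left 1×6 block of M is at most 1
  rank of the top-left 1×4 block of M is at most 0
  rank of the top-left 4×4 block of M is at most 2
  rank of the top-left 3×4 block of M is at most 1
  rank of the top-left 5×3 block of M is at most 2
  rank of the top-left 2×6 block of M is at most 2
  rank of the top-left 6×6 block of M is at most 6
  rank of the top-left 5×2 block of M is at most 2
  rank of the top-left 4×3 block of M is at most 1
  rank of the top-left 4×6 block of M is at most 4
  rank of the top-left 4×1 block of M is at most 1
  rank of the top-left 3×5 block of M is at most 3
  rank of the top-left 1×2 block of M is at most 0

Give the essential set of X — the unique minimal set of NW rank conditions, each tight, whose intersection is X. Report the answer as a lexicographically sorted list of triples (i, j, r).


Propagating the 18 rank bounds to every northwest block:

  R[1]: 0, 0, 0, 0, 0, 1
  R[2]: 1, 1, 1, 1, 1, 2
  R[3]: 1, 1, 1, 1, 2, 3
  R[4]: 1, 1, 1, 2, 3, 4
  R[5]: 1, 2, 2, 3, 4, 5
  R[6]: 1, 2, 3, 4, 5, 6

second differences of R give the permutation w = (6, 1, 5, 4, 2, 3).

ℓ(w)=10; the 3 essential cells (i,j,r):

[(1, 5, 0), (3, 4, 1), (4, 3, 1)]


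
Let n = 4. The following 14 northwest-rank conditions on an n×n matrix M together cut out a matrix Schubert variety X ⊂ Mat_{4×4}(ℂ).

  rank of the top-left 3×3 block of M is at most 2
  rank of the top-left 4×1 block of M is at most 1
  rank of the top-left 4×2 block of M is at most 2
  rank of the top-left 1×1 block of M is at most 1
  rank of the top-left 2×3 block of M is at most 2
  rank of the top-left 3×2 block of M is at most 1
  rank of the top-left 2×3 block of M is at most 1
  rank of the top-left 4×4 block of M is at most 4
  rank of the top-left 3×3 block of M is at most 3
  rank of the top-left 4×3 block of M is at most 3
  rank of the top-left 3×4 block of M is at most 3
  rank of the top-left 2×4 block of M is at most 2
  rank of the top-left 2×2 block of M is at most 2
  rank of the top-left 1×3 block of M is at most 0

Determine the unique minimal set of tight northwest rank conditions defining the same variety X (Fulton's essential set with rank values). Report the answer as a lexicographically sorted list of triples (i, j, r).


The tightest implied rank at each (i,j), from the 14 conditions:

  row 1: 0, 0, 0, 1
  row 2: 1, 1, 1, 2
  row 3: 1, 1, 2, 3
  row 4: 1, 2, 3, 4

so w = (4, 1, 3, 2).

2 SE-corners of the 4-cell Rothe diagram give Ess(w):

[(1, 3, 0), (3, 2, 1)]


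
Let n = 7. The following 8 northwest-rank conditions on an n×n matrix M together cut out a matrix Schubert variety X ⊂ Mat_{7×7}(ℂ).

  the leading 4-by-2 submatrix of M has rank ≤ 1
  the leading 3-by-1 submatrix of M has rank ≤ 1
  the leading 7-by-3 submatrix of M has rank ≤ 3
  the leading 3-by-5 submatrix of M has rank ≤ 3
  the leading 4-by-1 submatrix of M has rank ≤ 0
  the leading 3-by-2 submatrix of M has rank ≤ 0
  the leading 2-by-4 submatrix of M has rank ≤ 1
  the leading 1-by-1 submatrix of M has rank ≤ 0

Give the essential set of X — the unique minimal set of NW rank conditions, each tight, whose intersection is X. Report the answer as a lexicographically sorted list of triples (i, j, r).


Rank table r_w(7×7) implied by the 8 constraints:

  0 0 1 1 1 1 1
  0 0 1 1 2 2 2
  0 0 1 2 3 3 3
  0 1 2 3 4 4 4
  1 2 3 4 5 5 5
  1 2 3 4 5 6 6
  1 2 3 4 5 6 7

hence w(1..7) = (3, 5, 4, 2, 1, 6, 7).

3 SE-corners of the 8-cell Rothe diagram give Ess(w):

[(2, 4, 1), (3, 2, 0), (4, 1, 0)]


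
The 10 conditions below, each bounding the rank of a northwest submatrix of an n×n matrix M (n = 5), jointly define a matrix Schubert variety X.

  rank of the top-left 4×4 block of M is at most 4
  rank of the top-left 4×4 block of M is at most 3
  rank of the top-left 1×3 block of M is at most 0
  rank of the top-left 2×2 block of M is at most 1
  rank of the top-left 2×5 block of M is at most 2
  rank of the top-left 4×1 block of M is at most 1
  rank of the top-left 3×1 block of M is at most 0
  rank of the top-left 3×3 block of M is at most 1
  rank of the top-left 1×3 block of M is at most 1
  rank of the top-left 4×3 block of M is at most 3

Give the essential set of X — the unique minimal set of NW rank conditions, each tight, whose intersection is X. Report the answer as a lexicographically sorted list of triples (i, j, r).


Computing R[i][j] = min implied NW-rank bound (n=5, 10 conditions):

  0 | 0 | 0 | 1 | 1
  0 | 1 | 1 | 2 | 2
  0 | 1 | 1 | 2 | 3
  1 | 2 | 2 | 3 | 4
  1 | 2 | 3 | 4 | 5

the unique w with this rank table is (4, 2, 5, 1, 3).

D(w) has 6 cells with 3 SE-corners; essential set:

[(1, 3, 0), (3, 1, 0), (3, 3, 1)]


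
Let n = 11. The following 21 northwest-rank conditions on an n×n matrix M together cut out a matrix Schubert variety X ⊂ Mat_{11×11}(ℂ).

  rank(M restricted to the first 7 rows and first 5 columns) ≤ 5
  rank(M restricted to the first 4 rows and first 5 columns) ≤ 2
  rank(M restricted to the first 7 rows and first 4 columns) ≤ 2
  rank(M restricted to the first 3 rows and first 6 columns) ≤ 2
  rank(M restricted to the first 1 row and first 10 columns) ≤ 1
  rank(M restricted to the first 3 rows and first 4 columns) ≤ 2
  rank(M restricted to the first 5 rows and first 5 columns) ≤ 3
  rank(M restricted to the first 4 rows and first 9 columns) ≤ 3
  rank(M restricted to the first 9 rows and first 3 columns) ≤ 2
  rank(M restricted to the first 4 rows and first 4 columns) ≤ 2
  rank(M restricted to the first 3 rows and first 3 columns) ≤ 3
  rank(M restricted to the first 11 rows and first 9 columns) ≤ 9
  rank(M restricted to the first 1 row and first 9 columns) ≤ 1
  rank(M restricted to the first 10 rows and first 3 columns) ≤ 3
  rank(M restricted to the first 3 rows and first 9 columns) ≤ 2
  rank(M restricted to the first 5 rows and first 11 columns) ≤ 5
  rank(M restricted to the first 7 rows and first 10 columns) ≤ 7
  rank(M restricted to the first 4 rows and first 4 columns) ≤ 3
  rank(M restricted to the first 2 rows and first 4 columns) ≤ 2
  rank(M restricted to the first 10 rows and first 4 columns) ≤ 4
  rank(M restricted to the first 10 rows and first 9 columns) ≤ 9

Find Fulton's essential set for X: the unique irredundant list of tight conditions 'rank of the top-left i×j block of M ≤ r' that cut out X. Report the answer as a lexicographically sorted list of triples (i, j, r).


Propagating the 21 rank bounds to every northwest block:

  i=1: 1 1 1 1 1 1 1 1 1 1 1
  i=2: 1 2 2 2 2 2 2 2 2 2 2
  i=3: 1 2 2 2 2 2 2 2 2 3 3
  i=4: 1 2 2 2 2 3 3 3 3 4 4
  i=5: 1 2 2 2 3 4 4 4 4 5 5
  i=6: 1 2 2 2 3 4 5 5 5 6 6
  i=7: 1 2 2 2 3 4 5 6 6 7 7
  i=8: 1 2 2 3 4 5 6 7 7 8 8
  i=9: 1 2 2 3 4 5 6 7 8 9 9
  i=10: 1 2 3 4 5 6 7 8 9 10 10
  i=11: 1 2 3 4 5 6 7 8 9 10 11

reading off 1-entries of Δ²R: w = (1, 2, 10, 6, 5, 7, 8, 4, 9, 3, 11).

4 SE-corners of the 18-cell Rothe diagram give Ess(w):

[(3, 9, 2), (4, 5, 2), (7, 4, 2), (9, 3, 2)]


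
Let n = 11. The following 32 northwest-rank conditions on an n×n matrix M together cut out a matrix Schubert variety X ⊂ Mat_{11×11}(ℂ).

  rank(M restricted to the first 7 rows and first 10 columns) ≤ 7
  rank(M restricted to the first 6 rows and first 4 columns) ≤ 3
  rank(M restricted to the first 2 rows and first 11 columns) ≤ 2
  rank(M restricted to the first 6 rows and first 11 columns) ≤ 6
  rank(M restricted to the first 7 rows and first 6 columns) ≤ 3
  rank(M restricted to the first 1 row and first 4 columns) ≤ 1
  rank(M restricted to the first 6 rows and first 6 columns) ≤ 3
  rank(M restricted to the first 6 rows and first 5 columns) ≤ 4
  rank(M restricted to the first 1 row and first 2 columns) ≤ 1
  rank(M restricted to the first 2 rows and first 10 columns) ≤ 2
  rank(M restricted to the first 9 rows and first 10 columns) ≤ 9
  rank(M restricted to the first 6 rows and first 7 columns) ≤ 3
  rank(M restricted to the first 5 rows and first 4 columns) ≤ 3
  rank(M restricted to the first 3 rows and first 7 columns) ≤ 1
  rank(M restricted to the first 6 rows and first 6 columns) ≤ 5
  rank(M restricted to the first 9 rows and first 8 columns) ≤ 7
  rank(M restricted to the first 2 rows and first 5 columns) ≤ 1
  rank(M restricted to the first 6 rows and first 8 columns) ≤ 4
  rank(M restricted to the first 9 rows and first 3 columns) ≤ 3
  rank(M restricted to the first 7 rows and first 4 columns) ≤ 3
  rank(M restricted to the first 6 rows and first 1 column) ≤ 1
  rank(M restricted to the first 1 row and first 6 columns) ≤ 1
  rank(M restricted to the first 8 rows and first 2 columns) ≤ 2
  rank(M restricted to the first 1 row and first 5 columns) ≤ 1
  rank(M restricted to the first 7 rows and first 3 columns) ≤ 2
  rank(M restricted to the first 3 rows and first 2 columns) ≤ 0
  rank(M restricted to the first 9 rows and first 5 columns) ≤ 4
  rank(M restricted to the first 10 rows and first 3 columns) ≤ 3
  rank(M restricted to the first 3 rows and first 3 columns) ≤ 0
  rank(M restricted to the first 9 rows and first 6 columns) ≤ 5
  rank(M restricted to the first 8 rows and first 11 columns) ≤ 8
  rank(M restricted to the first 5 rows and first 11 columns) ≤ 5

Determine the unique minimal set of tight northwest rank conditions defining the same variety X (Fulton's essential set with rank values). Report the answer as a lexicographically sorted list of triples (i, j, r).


The tightest implied rank at each (i,j), from the 32 conditions:

  R[1]: 0 | 0 | 0 | 1 | 1 | 1 | 1 | 1 | 1 | 1 | 1
  R[2]: 0 | 0 | 0 | 1 | 1 | 1 | 1 | 2 | 2 | 2 | 2
  R[3]: 0 | 0 | 0 | 1 | 1 | 1 | 1 | 2 | 3 | 3 | 3
  R[4]: 1 | 1 | 1 | 2 | 2 | 2 | 2 | 3 | 4 | 4 | 4
  R[5]: 1 | 2 | 2 | 3 | 3 | 3 | 3 | 4 | 5 | 5 | 5
  R[6]: 1 | 2 | 2 | 3 | 3 | 3 | 3 | 4 | 5 | 6 | 6
  R[7]: 1 | 2 | 2 | 3 | 3 | 3 | 4 | 5 | 6 | 7 | 7
  R[8]: 1 | 2 | 3 | 4 | 4 | 4 | 5 | 6 | 7 | 8 | 8
  R[9]: 1 | 2 | 3 | 4 | 4 | 5 | 6 | 7 | 8 | 9 | 9
  R[10]: 1 | 2 | 3 | 4 | 5 | 6 | 7 | 8 | 9 | 10 | 10
  R[11]: 1 | 2 | 3 | 4 | 5 | 6 | 7 | 8 | 9 | 10 | 11

giving w = (4, 8, 9, 1, 2, 10, 7, 3, 6, 5, 11) via Δ²R.

ℓ(w)=23; the 6 essential cells (i,j,r):

[(3, 3, 0), (3, 7, 1), (6, 7, 3), (7, 3, 2), (7, 6, 3), (9, 5, 4)]


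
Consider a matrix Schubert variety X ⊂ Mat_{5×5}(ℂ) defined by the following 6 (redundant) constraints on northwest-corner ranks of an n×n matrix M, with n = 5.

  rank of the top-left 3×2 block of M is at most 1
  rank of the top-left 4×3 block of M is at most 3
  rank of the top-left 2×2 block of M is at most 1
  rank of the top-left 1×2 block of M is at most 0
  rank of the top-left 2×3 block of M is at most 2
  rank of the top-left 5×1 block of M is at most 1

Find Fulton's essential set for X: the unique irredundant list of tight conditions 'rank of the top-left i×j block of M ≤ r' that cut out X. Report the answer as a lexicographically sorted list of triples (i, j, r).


Rank table r_w(5×5) implied by the 6 constraints:

  0 | 0 | 1 | 1 | 1
  1 | 1 | 2 | 2 | 2
  1 | 1 | 2 | 3 | 3
  1 | 2 | 3 | 4 | 4
  1 | 2 | 3 | 4 | 5

the unique w with this rank table is (3, 1, 4, 2, 5).

|D(w)|=3, |Ess(w)|=2:

[(1, 2, 0), (3, 2, 1)]


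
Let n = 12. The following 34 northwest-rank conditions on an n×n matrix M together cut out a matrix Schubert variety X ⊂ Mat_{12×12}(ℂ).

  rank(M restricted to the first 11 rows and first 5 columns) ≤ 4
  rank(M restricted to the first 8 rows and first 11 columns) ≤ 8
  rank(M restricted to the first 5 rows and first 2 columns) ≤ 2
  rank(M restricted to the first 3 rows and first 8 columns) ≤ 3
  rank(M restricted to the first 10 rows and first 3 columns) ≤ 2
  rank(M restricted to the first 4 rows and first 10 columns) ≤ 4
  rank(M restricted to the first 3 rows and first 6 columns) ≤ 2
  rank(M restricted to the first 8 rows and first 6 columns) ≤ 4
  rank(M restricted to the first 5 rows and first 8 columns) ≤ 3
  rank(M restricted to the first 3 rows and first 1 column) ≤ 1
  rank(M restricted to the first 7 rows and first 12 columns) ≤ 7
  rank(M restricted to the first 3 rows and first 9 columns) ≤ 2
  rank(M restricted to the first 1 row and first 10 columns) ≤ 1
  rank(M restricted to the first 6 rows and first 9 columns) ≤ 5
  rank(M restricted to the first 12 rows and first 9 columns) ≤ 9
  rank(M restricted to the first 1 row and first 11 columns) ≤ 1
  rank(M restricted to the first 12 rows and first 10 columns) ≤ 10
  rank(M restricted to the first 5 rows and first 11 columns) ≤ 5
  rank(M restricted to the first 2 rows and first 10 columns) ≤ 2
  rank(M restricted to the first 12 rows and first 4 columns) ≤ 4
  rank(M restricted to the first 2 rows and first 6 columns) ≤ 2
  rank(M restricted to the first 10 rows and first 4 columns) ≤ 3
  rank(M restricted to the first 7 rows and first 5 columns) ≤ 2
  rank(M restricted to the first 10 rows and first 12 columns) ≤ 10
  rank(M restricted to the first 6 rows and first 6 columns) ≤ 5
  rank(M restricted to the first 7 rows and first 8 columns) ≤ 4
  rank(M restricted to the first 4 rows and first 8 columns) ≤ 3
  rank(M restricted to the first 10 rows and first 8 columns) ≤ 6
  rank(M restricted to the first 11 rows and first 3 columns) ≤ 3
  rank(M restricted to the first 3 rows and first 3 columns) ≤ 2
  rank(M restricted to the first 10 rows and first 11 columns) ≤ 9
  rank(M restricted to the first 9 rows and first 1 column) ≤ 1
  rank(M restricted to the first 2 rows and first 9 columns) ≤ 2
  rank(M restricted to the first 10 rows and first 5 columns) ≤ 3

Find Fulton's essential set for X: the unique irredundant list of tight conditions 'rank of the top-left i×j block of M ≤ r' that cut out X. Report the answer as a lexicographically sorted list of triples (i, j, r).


Rank table r_w(12×12) implied by the 34 constraints:

  row 1: 1  1  1  1  1  1  1  1  1  1  1  1
  row 2: 1  2  2  2  2  2  2  2  2  2  2  2
  row 3: 1  2  2  2  2  2  2  2  2  3  3  3
  row 4: 1  2  2  2  2  3  3  3  3  4  4  4
  row 5: 1  2  2  2  2  3  3  3  4  5  5  5
  row 6: 1  2  2  2  2  3  4  4  5  6  6  6
  row 7: 1  2  2  2  2  3  4  4  5  6  7  7
  row 8: 1  2  2  3  3  4  5  5  6  7  8  8
  row 9: 1  2  2  3  3  4  5  6  7  8  9  9
  row 10: 1  2  2  3  3  4  5  6  7  8  9  10
  row 11: 1  2  3  4  4  5  6  7  8  9  10  11
  row 12: 1  2  3  4  5  6  7  8  9  10  11  12

second differences of R give the permutation w = (1, 2, 10, 6, 9, 7, 11, 4, 8, 12, 3, 5).

Rothe diagram D(w) (27 cells), 6 SE-corners (essential conditions):

[(3, 9, 2), (5, 8, 3), (7, 5, 2), (7, 8, 4), (10, 3, 2), (10, 5, 3)]


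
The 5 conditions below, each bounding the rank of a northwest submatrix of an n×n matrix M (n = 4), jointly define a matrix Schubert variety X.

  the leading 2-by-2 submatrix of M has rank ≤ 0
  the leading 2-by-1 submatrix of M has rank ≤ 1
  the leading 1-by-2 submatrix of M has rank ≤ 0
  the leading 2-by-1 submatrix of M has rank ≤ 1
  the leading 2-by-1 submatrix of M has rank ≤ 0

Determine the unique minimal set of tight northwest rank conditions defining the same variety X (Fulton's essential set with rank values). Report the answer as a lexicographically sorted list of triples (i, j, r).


Propagating the 5 rank bounds to every northwest block:

  0, 0, 1, 1
  0, 0, 1, 2
  1, 1, 2, 3
  1, 2, 3, 4

the unique w with this rank table is (3, 4, 1, 2).

|D(w)|=4, |Ess(w)|=1:

[(2, 2, 0)]


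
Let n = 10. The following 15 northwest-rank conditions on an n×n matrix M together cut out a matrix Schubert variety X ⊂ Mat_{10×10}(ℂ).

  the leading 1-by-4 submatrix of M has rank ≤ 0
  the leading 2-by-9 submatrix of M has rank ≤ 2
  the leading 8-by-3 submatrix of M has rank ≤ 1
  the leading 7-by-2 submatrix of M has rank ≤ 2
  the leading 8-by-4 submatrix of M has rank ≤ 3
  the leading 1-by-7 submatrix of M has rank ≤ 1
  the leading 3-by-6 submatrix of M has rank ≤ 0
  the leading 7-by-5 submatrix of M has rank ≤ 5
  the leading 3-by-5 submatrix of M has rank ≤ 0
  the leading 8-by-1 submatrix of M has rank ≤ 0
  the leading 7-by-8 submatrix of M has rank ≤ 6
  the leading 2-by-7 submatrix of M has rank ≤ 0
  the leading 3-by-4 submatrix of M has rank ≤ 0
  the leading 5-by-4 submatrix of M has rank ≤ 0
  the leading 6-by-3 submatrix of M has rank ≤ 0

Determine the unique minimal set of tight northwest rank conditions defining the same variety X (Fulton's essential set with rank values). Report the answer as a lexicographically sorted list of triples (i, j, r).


Recovering R(i,j) via the rank-extension bound from the 15 conditions:

  0, 0, 0, 0, 0, 0, 0, 1, 1, 1
  0, 0, 0, 0, 0, 0, 0, 1, 2, 2
  0, 0, 0, 0, 0, 0, 1, 2, 3, 3
  0, 0, 0, 0, 1, 1, 2, 3, 4, 4
  0, 0, 0, 0, 1, 2, 3, 4, 5, 5
  0, 0, 0, 1, 2, 3, 4, 5, 6, 6
  0, 1, 1, 2, 3, 4, 5, 6, 7, 7
  0, 1, 1, 2, 3, 4, 5, 6, 7, 8
  1, 2, 2, 3, 4, 5, 6, 7, 8, 9
  1, 2, 3, 4, 5, 6, 7, 8, 9, 10

second differences of R give the permutation w = (8, 9, 7, 5, 6, 4, 2, 10, 1, 3).

ℓ(w)=34; the 6 essential cells (i,j,r):

[(2, 7, 0), (3, 6, 0), (5, 4, 0), (6, 3, 0), (8, 1, 0), (8, 3, 1)]


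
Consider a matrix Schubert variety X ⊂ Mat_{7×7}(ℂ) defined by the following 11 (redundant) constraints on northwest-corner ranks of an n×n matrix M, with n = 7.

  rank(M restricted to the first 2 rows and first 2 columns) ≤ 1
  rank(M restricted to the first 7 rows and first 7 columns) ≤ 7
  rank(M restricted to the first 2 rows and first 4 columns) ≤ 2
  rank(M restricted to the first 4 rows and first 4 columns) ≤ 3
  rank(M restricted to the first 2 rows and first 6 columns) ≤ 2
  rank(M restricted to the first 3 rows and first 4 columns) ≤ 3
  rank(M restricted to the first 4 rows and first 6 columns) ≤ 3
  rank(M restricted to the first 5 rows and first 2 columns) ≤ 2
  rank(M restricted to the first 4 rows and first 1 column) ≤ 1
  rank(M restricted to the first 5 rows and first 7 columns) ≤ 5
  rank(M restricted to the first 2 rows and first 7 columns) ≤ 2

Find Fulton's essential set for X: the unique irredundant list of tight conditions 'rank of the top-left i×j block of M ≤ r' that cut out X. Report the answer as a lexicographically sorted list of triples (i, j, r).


Recovering R(i,j) via the rank-extension bound from the 11 conditions:

  R[1]: 1  1  1  1  1  1  1
  R[2]: 1  1  2  2  2  2  2
  R[3]: 1  2  3  3  3  3  3
  R[4]: 1  2  3  3  3  3  4
  R[5]: 1  2  3  4  4  4  5
  R[6]: 1  2  3  4  5  5  6
  R[7]: 1  2  3  4  5  6  7

so w = (1, 3, 2, 7, 4, 5, 6).

ℓ(w)=4; the 2 essential cells (i,j,r):

[(2, 2, 1), (4, 6, 3)]


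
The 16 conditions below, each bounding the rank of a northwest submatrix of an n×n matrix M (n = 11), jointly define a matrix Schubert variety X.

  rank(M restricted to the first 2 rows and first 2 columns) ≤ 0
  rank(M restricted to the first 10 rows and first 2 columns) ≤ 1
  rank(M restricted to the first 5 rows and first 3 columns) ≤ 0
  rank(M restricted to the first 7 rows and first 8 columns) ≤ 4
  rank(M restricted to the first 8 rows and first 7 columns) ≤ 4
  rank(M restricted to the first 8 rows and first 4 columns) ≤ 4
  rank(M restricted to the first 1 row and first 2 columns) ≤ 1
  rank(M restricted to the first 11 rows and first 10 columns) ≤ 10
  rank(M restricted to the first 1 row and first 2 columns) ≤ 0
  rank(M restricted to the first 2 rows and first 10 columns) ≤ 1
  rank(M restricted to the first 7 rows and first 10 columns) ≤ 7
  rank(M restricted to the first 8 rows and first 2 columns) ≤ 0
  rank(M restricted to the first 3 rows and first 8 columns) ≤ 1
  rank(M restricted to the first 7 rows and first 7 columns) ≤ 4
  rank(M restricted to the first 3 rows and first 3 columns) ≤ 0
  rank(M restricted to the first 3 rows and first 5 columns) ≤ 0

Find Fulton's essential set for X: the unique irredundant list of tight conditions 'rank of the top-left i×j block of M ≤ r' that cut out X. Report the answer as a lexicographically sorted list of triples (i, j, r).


Recovering R(i,j) via the rank-extension bound from the 16 conditions:

  0, 0, 0, 0, 0, 1, 1, 1, 1, 1, 1
  0, 0, 0, 0, 0, 1, 1, 1, 1, 1, 2
  0, 0, 0, 0, 0, 1, 1, 1, 2, 2, 3
  0, 0, 0, 1, 1, 2, 2, 2, 3, 3, 4
  0, 0, 0, 1, 2, 3, 3, 3, 4, 4, 5
  0, 0, 1, 2, 3, 4, 4, 4, 5, 5, 6
  0, 0, 1, 2, 3, 4, 4, 4, 5, 6, 7
  0, 0, 1, 2, 3, 4, 4, 5, 6, 7, 8
  1, 1, 2, 3, 4, 5, 5, 6, 7, 8, 9
  1, 1, 2, 3, 4, 5, 6, 7, 8, 9, 10
  1, 2, 3, 4, 5, 6, 7, 8, 9, 10, 11

so w = (6, 11, 9, 4, 5, 3, 10, 8, 1, 7, 2).

|D(w)|=37, |Ess(w)|=8:

[(2, 10, 1), (3, 5, 0), (3, 8, 1), (5, 3, 0), (7, 8, 4), (8, 2, 0), (8, 7, 4), (10, 2, 1)]


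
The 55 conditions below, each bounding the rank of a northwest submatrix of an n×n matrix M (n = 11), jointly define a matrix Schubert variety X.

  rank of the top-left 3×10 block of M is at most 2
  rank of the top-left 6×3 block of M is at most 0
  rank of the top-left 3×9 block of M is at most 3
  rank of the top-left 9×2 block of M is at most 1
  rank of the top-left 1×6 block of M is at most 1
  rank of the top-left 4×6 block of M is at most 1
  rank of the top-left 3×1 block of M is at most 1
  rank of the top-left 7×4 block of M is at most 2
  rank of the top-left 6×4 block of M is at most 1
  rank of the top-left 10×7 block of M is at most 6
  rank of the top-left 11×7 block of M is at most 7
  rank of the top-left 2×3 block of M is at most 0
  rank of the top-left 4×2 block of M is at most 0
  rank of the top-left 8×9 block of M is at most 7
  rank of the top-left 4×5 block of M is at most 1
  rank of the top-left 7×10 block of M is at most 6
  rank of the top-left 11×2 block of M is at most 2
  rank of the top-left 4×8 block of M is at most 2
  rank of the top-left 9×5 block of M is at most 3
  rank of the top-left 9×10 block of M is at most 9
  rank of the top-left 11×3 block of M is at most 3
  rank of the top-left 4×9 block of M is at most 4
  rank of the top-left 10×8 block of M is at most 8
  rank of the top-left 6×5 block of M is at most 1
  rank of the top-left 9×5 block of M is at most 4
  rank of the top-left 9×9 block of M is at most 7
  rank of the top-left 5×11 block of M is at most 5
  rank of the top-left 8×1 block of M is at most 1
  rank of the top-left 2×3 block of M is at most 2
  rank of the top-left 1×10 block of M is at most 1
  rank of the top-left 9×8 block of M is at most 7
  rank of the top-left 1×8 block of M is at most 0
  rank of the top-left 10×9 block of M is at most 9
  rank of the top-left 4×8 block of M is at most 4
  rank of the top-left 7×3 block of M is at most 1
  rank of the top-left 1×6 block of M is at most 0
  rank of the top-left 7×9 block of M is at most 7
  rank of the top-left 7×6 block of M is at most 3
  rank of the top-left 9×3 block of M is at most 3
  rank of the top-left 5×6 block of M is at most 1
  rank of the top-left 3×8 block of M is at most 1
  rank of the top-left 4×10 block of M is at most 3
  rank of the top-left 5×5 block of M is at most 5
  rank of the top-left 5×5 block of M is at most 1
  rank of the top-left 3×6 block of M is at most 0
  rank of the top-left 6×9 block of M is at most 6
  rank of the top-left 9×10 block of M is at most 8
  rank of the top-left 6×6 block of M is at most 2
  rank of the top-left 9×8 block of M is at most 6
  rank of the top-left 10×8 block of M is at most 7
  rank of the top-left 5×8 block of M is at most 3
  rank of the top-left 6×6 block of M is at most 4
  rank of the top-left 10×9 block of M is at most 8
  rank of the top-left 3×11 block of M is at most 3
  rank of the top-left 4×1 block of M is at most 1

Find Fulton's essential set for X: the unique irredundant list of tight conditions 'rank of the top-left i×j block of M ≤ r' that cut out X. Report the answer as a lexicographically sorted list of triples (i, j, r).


Computing R[i][j] = min implied NW-rank bound (n=11, 55 conditions):

  0  0  0  0  0  0  0  0  1  1  1
  0  0  0  0  0  0  1  1  2  2  2
  0  0  0  0  0  0  1  1  2  2  3
  0  0  0  1  1  1  2  2  3  3  4
  0  0  0  1  1  1  2  3  4  4  5
  0  0  0  1  1  2  3  4  5  5  6
  1  1  1  2  2  3  4  5  6  6  7
  1  1  2  3  3  4  5  6  7  7  8
  1  1  2  3  3  4  5  6  7  8  9
  1  2  3  4  4  5  6  7  8  9  10
  1  2  3  4  5  6  7  8  9  10  11

reading off 1-entries of Δ²R: w = (9, 7, 11, 4, 8, 6, 1, 3, 10, 2, 5).

Fulton essential set (9 of the 37 Rothe cells):

[(1, 8, 0), (3, 6, 0), (3, 8, 1), (3, 10, 2), (5, 6, 1), (6, 3, 0), (6, 5, 1), (9, 2, 1), (9, 5, 3)]
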